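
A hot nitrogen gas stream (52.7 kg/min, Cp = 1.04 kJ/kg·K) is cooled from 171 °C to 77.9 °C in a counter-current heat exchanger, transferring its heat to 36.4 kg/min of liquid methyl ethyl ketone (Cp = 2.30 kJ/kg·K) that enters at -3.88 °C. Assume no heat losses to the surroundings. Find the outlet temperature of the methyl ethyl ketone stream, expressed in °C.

Heat released by hot stream: Q = 52.7 × 1.04 × (171 − 77.9) = 5102.6 kJ/min
Energy balance on cold side (adiabatic exchanger): Q = ṁ_c·Cp_c·(T_c,out − T_c,in)
T_c,out = -3.88 + 5102.6/(36.4 × 2.30) = 57.069 °C

T_c,out = 57.1 °C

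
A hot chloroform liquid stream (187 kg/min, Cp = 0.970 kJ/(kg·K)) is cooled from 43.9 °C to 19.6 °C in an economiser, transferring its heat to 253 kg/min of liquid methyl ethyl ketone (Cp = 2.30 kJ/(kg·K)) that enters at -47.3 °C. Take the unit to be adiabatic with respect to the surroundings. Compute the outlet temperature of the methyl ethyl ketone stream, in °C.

T_c,out = -39.7 °C

Heat released by hot stream: Q = 187 × 0.970 × (43.9 − 19.6) = 4407.8 kJ/min
Energy balance on cold side (adiabatic exchanger): Q = ṁ_c·Cp_c·(T_c,out − T_c,in)
T_c,out = -47.3 + 4407.8/(253 × 2.30) = -39.725 °C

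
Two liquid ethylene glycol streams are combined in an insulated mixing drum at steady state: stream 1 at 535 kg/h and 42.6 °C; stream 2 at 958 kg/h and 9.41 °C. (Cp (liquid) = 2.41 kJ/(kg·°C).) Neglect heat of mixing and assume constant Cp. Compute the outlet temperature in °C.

T_out = 21.3 °C

Adiabatic, steady state ⇒ Σ ṁᵢCp,ᵢ(T_out − Tᵢ) = 0
Σ ṁᵢCp,ᵢTᵢ = 535×2.41×42.6 + 958×2.41×9.41 = 76652
Σ ṁᵢCp,ᵢ = 535×2.41 + 958×2.41 = 3598.1
T_out = 76652 / 3598.1 = 21.303 °C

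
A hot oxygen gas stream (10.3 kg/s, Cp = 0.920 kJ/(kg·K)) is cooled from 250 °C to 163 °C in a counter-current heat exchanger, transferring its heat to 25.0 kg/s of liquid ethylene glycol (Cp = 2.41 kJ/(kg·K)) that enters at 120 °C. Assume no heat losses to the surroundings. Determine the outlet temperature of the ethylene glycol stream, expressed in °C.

T_c,out = 134 °C

Heat released by hot stream: Q = 10.3 × 0.920 × (250 − 163) = 824.41 kJ/s
Energy balance on cold side (adiabatic exchanger): Q = ṁ_c·Cp_c·(T_c,out − T_c,in)
T_c,out = 120 + 824.41/(25.0 × 2.41) = 133.68 °C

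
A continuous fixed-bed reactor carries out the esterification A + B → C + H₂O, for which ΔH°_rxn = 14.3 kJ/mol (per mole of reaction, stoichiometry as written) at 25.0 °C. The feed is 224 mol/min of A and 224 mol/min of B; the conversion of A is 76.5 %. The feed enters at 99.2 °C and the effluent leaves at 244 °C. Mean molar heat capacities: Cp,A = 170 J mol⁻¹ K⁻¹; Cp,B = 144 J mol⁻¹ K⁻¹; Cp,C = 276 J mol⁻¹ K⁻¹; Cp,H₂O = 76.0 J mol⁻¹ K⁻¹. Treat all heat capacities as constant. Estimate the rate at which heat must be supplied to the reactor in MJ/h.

Q_in = 844 MJ/h

Extent of reaction ξ = 0.765 × 224 = 171.36 mol/min
Reaction term: ξ·ΔH°_rxn = 171.36 × 14.3 = 2450.4 kJ/min
Sensible, feed 99.2→25 °C: -5218.9 kJ/min
Outlet flows (mol/min): A 52.64, B 52.64, C 171.36, H₂O 171.36
Sensible, products 25→244 °C: 16830 kJ/min
Q = ΔH = 14061 kJ/min = 234.35 kW
Heat supplied = 843.67 MJ/h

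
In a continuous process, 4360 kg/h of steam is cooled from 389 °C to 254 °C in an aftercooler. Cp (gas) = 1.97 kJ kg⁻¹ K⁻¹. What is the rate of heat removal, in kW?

Q_c = 322 kW

Q = ṁ·Cp·ΔT = 4360 × 1.97 × (254 − 389) = -1.1595e+06 kJ/h
Converting: 1.1595e+06 / 3600 s = 322.1 kW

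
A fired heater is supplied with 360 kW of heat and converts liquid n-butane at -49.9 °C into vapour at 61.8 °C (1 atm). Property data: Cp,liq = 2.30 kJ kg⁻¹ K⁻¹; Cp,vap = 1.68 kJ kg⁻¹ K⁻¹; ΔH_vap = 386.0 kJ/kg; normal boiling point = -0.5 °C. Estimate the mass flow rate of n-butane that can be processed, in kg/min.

Δh = 2.30×(-0.5−-49.9) + 386.0 + 1.68×(61.8−-0.5) = 604.28 kJ/kg
Q = 360 kW = 360 kJ/s = 21600 kJ/min
ṁ = Q/Δh = 21600 / 604.28 = 35.745 kg/min

ṁ = 35.7 kg/min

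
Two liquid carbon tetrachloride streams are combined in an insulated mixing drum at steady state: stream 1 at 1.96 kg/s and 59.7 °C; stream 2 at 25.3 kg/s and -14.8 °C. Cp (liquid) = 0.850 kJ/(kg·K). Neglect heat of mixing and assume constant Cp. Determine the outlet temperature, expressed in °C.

T_out = -9.44 °C

Energy balance with Q = 0: Σ ṁᵢCp,ᵢ(T_out − Tᵢ) = 0
T_out = Σ ṁᵢCp,ᵢTᵢ / Σ ṁᵢCp,ᵢ
      = -218.81 / 23.171 = -9.4434 °C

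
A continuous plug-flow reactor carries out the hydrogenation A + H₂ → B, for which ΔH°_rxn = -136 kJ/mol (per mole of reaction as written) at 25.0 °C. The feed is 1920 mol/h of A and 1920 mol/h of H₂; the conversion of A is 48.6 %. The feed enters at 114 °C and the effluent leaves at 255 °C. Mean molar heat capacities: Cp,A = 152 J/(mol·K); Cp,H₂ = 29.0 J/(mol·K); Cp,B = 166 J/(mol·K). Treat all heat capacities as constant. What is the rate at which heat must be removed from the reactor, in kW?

Q_out = 22.5 kW

Extent of reaction ξ = 0.486 × 1920 = 933.12 mol/h
Reaction term: ξ·ΔH°_rxn = 933.12 × -136 = -126900 kJ/h
Sensible, feed 114→25 °C: -30929 kJ/h
Outlet flows (mol/h): A 986.88, H₂ 986.88, B 933.12
Sensible, products 25→255 °C: 76710 kJ/h
Q = ΔH = -81123 kJ/h = -22.534 kW
Heat removed = 22.534 kW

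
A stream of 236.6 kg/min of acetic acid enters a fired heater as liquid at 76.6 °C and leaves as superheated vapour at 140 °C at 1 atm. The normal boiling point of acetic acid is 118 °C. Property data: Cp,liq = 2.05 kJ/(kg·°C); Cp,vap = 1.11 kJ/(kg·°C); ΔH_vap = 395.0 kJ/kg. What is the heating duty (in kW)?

Q = 1990 kW

liquid 76.6→118 °C: 84.87 kJ/kg
vaporisation at 118 °C: 395 kJ/kg
vapour 118→140 °C: 24.42 kJ/kg
Δh = 84.87 + 395 + 24.42 = 504.29 kJ/kg
Q = ṁ·Δh = 236.6 kg/min × 504.29 kJ/kg = 119320 kJ/min
|Q| = 1988.6 kW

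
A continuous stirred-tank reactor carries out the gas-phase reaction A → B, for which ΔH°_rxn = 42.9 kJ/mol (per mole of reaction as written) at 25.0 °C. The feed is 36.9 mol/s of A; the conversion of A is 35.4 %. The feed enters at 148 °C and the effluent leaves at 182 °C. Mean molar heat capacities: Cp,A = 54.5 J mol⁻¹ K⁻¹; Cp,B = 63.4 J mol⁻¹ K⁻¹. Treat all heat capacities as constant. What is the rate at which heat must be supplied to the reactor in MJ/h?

Extent of reaction ξ = 0.354 × 36.9 = 13.063 mol/s
Reaction term: ξ·ΔH°_rxn = 13.063 × 42.9 = 560.39 kJ/s
Sensible, feed 148→25 °C: -247.36 kJ/s
Outlet flows (mol/s): A 23.837, B 13.063
Sensible, products 25→182 °C: 333.99 kJ/s
Q = ΔH = 647.01 kJ/s = 647.01 kW
Heat supplied = 2329.2 MJ/h

Q_in = 2330 MJ/h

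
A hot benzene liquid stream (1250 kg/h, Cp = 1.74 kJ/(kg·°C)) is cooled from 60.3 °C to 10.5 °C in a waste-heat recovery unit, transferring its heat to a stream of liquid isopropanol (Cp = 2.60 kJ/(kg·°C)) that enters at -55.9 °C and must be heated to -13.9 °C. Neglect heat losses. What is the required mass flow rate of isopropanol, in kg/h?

Heat released by hot stream: Q = 1250 × 1.74 × (60.3 − 10.5) = 108320 kJ/h
Energy balance on cold side (adiabatic exchanger): Q = ṁ_c·Cp_c·(T_c,out − T_c,in)
ṁ_c = 108320 / [2.60 × (-13.9 − -55.9)] = 991.9 kg/h

ṁ_c = 992 kg/h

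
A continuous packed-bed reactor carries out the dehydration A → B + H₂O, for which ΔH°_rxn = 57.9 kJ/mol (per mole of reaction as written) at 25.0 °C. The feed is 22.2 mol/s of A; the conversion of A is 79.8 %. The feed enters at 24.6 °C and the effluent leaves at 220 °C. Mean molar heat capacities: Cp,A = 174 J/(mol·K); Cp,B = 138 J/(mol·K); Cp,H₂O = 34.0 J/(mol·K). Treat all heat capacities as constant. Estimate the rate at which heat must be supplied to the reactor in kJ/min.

Extent of reaction ξ = 0.798 × 22.2 = 17.716 mol/s
Reaction term: ξ·ΔH°_rxn = 17.716 × 57.9 = 1025.7 kJ/s
Sensible, feed 24.6→25 °C: 1.5451 kJ/s
Outlet flows (mol/s): A 4.4844, B 17.716, H₂O 17.716
Sensible, products 25→220 °C: 746.34 kJ/s
Q = ΔH = 1773.6 kJ/s = 1773.6 kW
Heat supplied = 106420 kJ/min

Q_in = 106000 kJ/min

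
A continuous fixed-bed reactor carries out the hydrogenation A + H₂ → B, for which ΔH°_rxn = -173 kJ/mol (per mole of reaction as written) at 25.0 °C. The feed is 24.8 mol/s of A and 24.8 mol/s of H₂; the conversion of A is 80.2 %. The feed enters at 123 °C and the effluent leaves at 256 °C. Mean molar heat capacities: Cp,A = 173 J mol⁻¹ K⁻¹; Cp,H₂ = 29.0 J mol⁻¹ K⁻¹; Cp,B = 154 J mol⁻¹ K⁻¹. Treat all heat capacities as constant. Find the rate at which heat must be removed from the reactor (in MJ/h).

Extent of reaction ξ = 0.802 × 24.8 = 19.89 mol/s
Reaction term: ξ·ΔH°_rxn = 19.89 × -173 = -3440.9 kJ/s
Sensible, feed 123→25 °C: -490.94 kJ/s
Outlet flows (mol/s): A 4.9104, H₂ 4.9104, B 19.89
Sensible, products 25→256 °C: 936.68 kJ/s
Q = ΔH = -2995.2 kJ/s = -2995.2 kW
Heat removed = 10783 MJ/h

Q_out = 10800 MJ/h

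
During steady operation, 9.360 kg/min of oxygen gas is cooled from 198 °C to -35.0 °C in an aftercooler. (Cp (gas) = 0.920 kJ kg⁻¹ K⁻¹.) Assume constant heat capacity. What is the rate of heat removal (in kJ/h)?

Q = ṁ·Cp·ΔT = 9.360 × 0.920 × (-35.0 − 198) = -2006.4 kJ/min
Converting: 2006.4 / 60 s = 33.44 kW
Cooling duty = 120380 kJ/h

Q_c = 120000 kJ/h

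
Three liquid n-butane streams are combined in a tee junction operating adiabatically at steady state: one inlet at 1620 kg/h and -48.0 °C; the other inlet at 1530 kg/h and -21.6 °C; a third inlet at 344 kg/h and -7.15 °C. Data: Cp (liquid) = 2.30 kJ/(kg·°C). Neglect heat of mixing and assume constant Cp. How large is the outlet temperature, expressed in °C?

T_out = -32.4 °C

No heat crosses the boundary, so H_out = H_in.
T_out = Σ ṁᵢCp,ᵢTᵢ / Σ ṁᵢCp,ᵢ
      = -260520 / 8036.2 = -32.418 °C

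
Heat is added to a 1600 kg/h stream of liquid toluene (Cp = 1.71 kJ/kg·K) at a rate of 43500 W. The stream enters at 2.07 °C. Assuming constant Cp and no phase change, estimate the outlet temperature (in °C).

Q = 43500 W = 156600 kJ/h
ΔT = Q/(ṁ·Cp) = 156600/(1600×1.71) = 57.237 K
T_out = 2.07 + 57.237 = 59.307 °C

T_out = 59.3 °C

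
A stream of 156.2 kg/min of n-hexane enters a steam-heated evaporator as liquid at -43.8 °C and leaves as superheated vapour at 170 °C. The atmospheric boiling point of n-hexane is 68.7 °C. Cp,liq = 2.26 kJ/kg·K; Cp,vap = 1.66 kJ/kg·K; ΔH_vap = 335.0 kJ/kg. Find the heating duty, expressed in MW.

Q = 1.97 MW

liquid -43.8→68.7 °C: 254.25 kJ/kg
vaporisation at 68.7 °C: 335 kJ/kg
vapour 68.7→170 °C: 168.16 kJ/kg
Δh = 254.25 + 335 + 168.16 = 757.41 kJ/kg
Q = ṁ·Δh = 156.2 kg/min × 757.41 kJ/kg = 118310 kJ/min
|Q| = 1971.8 kW = 1.9718 MW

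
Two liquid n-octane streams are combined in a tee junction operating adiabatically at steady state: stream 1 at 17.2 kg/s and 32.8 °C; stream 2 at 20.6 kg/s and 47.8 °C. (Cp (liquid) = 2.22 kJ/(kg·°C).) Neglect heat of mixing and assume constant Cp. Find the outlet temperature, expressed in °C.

T_out = 41.0 °C

Adiabatic, steady state ⇒ Σ ṁᵢCp,ᵢ(T_out − Tᵢ) = 0
Σ ṁᵢCp,ᵢTᵢ = 17.2×2.22×32.8 + 20.6×2.22×47.8 = 3438.4
Σ ṁᵢCp,ᵢ = 17.2×2.22 + 20.6×2.22 = 83.916
T_out = 3438.4 / 83.916 = 40.975 °C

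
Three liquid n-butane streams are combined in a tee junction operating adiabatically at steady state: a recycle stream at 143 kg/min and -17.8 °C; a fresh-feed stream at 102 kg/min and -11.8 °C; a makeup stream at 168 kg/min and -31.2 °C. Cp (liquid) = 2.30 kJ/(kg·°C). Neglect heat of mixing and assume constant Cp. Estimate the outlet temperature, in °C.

Adiabatic, steady state ⇒ Σ ṁᵢCp,ᵢ(T_out − Tᵢ) = 0
Σ ṁᵢCp,ᵢTᵢ = 143×2.30×-17.8 + 102×2.30×-11.8 + 168×2.30×-31.2 = -20678
Σ ṁᵢCp,ᵢ = 143×2.30 + 102×2.30 + 168×2.30 = 949.9
T_out = -20678 / 949.9 = -21.769 °C

T_out = -21.8 °C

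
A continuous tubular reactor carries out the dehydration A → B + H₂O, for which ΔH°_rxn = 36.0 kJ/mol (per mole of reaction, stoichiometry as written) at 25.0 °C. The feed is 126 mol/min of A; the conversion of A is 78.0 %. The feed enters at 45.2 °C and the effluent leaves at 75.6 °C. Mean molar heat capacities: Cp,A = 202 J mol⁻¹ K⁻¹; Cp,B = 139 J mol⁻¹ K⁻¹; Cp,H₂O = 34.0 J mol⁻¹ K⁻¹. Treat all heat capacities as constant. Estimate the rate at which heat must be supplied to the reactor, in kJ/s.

Q_in = 69.5 kJ/s

Extent of reaction ξ = 0.780 × 126 = 98.28 mol/min
Reaction term: ξ·ΔH°_rxn = 98.28 × 36.0 = 3538.1 kJ/min
Sensible, feed 45.2→25 °C: -514.13 kJ/min
Outlet flows (mol/min): A 27.72, B 98.28, H₂O 98.28
Sensible, products 25→75.6 °C: 1143.7 kJ/min
Q = ΔH = 4167.6 kJ/min = 69.46 kW
Heat supplied = 69.46 kJ/s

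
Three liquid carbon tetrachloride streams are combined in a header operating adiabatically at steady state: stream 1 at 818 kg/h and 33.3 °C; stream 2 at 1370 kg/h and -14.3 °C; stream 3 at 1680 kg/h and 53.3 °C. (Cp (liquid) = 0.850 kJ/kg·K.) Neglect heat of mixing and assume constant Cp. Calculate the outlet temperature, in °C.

T_out = 25.1 °C

Adiabatic, steady state ⇒ Σ ṁᵢCp,ᵢ(T_out − Tᵢ) = 0
Σ ṁᵢCp,ᵢTᵢ = 818×0.850×33.3 + 1370×0.850×-14.3 + 1680×0.850×53.3 = 82614
Σ ṁᵢCp,ᵢ = 818×0.850 + 1370×0.850 + 1680×0.850 = 3287.8
T_out = 82614 / 3287.8 = 25.127 °C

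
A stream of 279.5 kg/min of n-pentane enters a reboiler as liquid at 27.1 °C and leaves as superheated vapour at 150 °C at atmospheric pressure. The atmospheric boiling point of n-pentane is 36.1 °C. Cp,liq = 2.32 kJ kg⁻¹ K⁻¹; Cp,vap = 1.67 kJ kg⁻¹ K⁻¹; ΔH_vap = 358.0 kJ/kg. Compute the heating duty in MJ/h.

liquid 27.1→36.1 °C: 20.88 kJ/kg
vaporisation at 36.1 °C: 358 kJ/kg
vapour 36.1→150 °C: 190.21 kJ/kg
Δh = 20.88 + 358 + 190.21 = 569.09 kJ/kg
Q = ṁ·Δh = 279.5 kg/min × 569.09 kJ/kg = 159060 kJ/min
|Q| = 2651 kW = 9543.7 MJ/h

Q = 9540 MJ/h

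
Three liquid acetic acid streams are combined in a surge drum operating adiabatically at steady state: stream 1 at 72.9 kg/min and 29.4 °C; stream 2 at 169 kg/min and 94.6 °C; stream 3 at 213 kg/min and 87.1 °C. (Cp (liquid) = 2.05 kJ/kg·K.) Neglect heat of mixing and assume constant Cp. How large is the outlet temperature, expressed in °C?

T_out = 80.6 °C

No heat crosses the boundary, so H_out = H_in.
Σ ṁᵢCp,ᵢTᵢ = 72.9×2.05×29.4 + 169×2.05×94.6 + 213×2.05×87.1 = 75200
Σ ṁᵢCp,ᵢ = 72.9×2.05 + 169×2.05 + 213×2.05 = 932.54
T_out = 75200 / 932.54 = 80.64 °C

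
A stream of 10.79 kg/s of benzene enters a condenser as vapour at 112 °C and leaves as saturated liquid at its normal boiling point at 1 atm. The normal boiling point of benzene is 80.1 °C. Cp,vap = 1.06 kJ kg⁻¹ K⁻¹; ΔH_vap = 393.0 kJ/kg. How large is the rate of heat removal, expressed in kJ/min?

vapour 112→80.1 °C: -33.814 kJ/kg
condensation at 80.1 °C: -393 kJ/kg
Δh = -33.814 + -393 = -426.81 kJ/kg
Q = ṁ·Δh = 10.79 kg/s × -426.81 kJ/kg = -4605.3 kJ/s
|Q| = 4605.3 kW = 276320 kJ/min

Q_c = 276000 kJ/min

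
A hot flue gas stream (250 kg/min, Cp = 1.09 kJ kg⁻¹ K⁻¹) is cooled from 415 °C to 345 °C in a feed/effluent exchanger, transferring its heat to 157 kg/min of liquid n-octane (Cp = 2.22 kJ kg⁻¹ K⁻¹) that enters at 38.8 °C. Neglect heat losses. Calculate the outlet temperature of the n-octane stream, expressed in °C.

T_c,out = 93.5 °C

Heat released by hot stream: Q = 250 × 1.09 × (415 − 345) = 19075 kJ/min
Energy balance on cold side (adiabatic exchanger): Q = ṁ_c·Cp_c·(T_c,out − T_c,in)
T_c,out = 38.8 + 19075/(157 × 2.22) = 93.528 °C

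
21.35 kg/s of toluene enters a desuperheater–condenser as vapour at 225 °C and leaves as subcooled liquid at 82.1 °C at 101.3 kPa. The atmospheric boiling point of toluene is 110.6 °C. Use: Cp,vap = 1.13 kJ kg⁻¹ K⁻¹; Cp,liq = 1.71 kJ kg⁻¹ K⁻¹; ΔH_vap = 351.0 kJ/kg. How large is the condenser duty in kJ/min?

vapour 225→110.6 °C: -129.27 kJ/kg
condensation at 110.6 °C: -351 kJ/kg
liquid 110.6→82.1 °C: -48.735 kJ/kg
Δh = -129.27 + -351 + -48.735 = -529.01 kJ/kg
Q = ṁ·Δh = 21.35 kg/s × -529.01 kJ/kg = -11294 kJ/s
|Q| = 11294 kW = 677660 kJ/min

Q_c = 678000 kJ/min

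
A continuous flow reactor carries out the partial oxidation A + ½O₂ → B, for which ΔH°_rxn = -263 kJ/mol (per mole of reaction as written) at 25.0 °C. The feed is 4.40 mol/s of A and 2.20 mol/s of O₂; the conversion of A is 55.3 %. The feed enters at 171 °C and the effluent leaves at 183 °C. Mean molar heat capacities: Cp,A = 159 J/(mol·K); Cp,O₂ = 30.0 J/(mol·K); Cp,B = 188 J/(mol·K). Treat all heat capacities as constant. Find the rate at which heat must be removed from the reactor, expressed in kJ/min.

Extent of reaction ξ = 0.553 × 4.40 = 2.4332 mol/s
Reaction term: ξ·ΔH°_rxn = 2.4332 × -263 = -639.93 kJ/s
Sensible, feed 171→25 °C: -111.78 kJ/s
Outlet flows (mol/s): A 1.9668, O₂ 0.9834, B 2.4332
Sensible, products 25→183 °C: 126.35 kJ/s
Q = ΔH = -625.36 kJ/s = -625.36 kW
Heat removed = 37522 kJ/min

Q_out = 37500 kJ/min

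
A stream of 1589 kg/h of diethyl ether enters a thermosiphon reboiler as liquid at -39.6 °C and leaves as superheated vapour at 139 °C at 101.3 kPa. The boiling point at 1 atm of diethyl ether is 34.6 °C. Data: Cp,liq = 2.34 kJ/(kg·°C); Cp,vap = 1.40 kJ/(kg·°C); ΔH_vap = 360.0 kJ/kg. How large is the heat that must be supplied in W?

liquid -39.6→34.6 °C: 173.63 kJ/kg
vaporisation at 34.6 °C: 360 kJ/kg
vapour 34.6→139 °C: 146.16 kJ/kg
Δh = 173.63 + 360 + 146.16 = 679.79 kJ/kg
Q = ṁ·Δh = 1589 kg/h × 679.79 kJ/kg = 1.0802e+06 kJ/h
|Q| = 300.05 kW = 300050 W

Q = 300000 W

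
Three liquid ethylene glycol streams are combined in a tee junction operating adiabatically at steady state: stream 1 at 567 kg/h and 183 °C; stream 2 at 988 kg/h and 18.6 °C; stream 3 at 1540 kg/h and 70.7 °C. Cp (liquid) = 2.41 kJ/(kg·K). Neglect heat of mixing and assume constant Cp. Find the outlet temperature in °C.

Adiabatic, steady state ⇒ Σ ṁᵢCp,ᵢ(T_out − Tᵢ) = 0
Σ ṁᵢCp,ᵢTᵢ = 567×2.41×183 + 988×2.41×18.6 + 1540×2.41×70.7 = 556750
Σ ṁᵢCp,ᵢ = 567×2.41 + 988×2.41 + 1540×2.41 = 7458.9
T_out = 556750 / 7458.9 = 74.642 °C

T_out = 74.6 °C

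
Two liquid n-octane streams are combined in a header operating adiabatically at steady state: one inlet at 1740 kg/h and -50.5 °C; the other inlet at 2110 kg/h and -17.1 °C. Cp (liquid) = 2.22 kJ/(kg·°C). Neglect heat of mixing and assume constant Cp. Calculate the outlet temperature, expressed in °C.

No heat crosses the boundary, so H_out = H_in.
T_out = Σ ṁᵢCp,ᵢTᵢ / Σ ṁᵢCp,ᵢ
      = -275170 / 8547 = -32.195 °C

T_out = -32.2 °C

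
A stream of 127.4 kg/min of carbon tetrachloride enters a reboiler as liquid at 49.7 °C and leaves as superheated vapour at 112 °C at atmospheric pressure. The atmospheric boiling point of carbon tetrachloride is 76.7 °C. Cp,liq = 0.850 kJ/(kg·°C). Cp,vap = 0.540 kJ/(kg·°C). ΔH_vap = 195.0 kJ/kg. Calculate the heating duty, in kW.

Q = 503 kW

liquid 49.7→76.7 °C: 22.95 kJ/kg
vaporisation at 76.7 °C: 195 kJ/kg
vapour 76.7→112 °C: 19.062 kJ/kg
Δh = 22.95 + 195 + 19.062 = 237.01 kJ/kg
Q = ṁ·Δh = 127.4 kg/min × 237.01 kJ/kg = 30195 kJ/min
|Q| = 503.26 kW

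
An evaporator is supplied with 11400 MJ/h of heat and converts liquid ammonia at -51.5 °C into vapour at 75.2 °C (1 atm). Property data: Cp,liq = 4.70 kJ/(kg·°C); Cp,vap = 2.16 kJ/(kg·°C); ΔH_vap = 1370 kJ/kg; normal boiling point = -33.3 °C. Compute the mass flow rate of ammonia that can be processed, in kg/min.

ṁ = 112 kg/min

Δh = 4.70×(-33.3−-51.5) + 1370 + 2.16×(75.2−-33.3) = 1689.9 kJ/kg
Q = 11400 MJ/h = 3166.7 kJ/s = 190000 kJ/min
ṁ = Q/Δh = 190000 / 1689.9 = 112.43 kg/min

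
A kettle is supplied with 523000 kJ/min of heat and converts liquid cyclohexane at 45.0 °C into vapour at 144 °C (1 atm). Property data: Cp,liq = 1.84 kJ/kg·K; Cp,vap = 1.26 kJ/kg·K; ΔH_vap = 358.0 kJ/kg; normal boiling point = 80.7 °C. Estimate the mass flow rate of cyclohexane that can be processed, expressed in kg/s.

ṁ = 17.3 kg/s

Δh = 1.84×(80.7−45.0) + 358.0 + 1.26×(144−80.7) = 503.45 kJ/kg
Q = 523000 kJ/min = 8716.7 kJ/s = 8716.7 kJ/s
ṁ = Q/Δh = 8716.7 / 503.45 = 17.314 kg/s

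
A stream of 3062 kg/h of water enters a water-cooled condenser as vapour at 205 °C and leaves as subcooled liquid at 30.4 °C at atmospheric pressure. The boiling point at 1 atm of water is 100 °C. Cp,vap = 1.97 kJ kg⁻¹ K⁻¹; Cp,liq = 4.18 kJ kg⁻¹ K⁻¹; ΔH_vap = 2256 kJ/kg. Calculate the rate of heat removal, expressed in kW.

Q_c = 2340 kW

vapour 205→100 °C: -206.85 kJ/kg
condensation at 100 °C: -2256 kJ/kg
liquid 100→30.4 °C: -290.93 kJ/kg
Δh = -206.85 + -2256 + -290.93 = -2753.8 kJ/kg
Q = ṁ·Δh = 3062 kg/h × -2753.8 kJ/kg = -8.4321e+06 kJ/h
|Q| = 2342.2 kW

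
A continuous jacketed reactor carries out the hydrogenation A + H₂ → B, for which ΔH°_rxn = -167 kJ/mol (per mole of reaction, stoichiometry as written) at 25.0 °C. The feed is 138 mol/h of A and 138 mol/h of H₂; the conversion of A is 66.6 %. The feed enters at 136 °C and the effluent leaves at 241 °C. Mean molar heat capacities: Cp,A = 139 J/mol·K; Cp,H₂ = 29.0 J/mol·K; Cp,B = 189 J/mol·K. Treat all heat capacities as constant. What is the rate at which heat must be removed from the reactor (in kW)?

Extent of reaction ξ = 0.666 × 138 = 91.908 mol/h
Reaction term: ξ·ΔH°_rxn = 91.908 × -167 = -15349 kJ/h
Sensible, feed 136→25 °C: -2573.4 kJ/h
Outlet flows (mol/h): A 46.092, H₂ 46.092, B 91.908
Sensible, products 25→241 °C: 5424.6 kJ/h
Q = ΔH = -12497 kJ/h = -3.4715 kW
Heat removed = 3.4715 kW

Q_out = 3.47 kW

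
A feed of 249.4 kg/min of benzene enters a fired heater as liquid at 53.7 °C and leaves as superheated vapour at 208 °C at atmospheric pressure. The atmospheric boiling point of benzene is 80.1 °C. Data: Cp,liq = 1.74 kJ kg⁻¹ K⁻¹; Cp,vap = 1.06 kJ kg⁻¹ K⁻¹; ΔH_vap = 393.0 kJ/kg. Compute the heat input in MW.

Q = 2.39 MW

liquid 53.7→80.1 °C: 45.936 kJ/kg
vaporisation at 80.1 °C: 393 kJ/kg
vapour 80.1→208 °C: 135.57 kJ/kg
Δh = 45.936 + 393 + 135.57 = 574.51 kJ/kg
Q = ṁ·Δh = 249.4 kg/min × 574.51 kJ/kg = 143280 kJ/min
|Q| = 2388 kW = 2.388 MW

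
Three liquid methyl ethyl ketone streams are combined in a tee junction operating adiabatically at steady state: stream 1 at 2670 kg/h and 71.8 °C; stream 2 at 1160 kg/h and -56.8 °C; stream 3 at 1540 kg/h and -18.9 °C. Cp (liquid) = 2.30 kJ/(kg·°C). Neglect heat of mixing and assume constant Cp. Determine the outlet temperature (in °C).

T_out = 18.0 °C

Energy balance with Q = 0: Σ ṁᵢCp,ᵢ(T_out − Tᵢ) = 0
Σ ṁᵢCp,ᵢTᵢ = 2670×2.30×71.8 + 1160×2.30×-56.8 + 1540×2.30×-18.9 = 222440
Σ ṁᵢCp,ᵢ = 2670×2.30 + 1160×2.30 + 1540×2.30 = 12351
T_out = 222440 / 12351 = 18.01 °C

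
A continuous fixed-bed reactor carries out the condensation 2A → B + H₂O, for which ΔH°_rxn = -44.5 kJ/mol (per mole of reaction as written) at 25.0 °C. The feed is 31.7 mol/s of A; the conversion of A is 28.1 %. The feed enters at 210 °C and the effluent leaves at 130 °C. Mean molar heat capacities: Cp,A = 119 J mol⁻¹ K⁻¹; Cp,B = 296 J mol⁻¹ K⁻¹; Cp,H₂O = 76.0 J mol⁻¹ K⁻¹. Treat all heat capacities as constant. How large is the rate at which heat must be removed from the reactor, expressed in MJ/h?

Q_out = 1570 MJ/h

Extent of reaction ξ = 0.281 × 31.7 / 2 = 4.4539 mol/s
Reaction term: ξ·ΔH°_rxn = 4.4539 × -44.5 = -198.2 kJ/s
Sensible, feed 210→25 °C: -697.88 kJ/s
Outlet flows (mol/s): A 22.792, B 4.4539, H₂O 4.4539
Sensible, products 25→130 °C: 458.76 kJ/s
Q = ΔH = -437.31 kJ/s = -437.31 kW
Heat removed = 1574.3 MJ/h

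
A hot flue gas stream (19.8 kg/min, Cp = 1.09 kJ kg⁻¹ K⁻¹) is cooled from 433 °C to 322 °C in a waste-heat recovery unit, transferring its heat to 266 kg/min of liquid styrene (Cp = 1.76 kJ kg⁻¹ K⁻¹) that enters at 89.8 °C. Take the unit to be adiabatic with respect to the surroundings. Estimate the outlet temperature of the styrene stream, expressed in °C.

T_c,out = 94.9 °C

Heat released by hot stream: Q = 19.8 × 1.09 × (433 − 322) = 2395.6 kJ/min
Energy balance on cold side (adiabatic exchanger): Q = ṁ_c·Cp_c·(T_c,out − T_c,in)
T_c,out = 89.8 + 2395.6/(266 × 1.76) = 94.917 °C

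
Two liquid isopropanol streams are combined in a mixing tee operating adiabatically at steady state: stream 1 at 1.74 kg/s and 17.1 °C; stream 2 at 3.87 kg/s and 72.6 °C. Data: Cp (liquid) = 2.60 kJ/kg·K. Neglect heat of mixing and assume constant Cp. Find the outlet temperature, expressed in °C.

T_out = 55.4 °C

No heat crosses the boundary, so H_out = H_in.
Σ ṁᵢCp,ᵢTᵢ = 1.74×2.60×17.1 + 3.87×2.60×72.6 = 807.86
Σ ṁᵢCp,ᵢ = 1.74×2.60 + 3.87×2.60 = 14.586
T_out = 807.86 / 14.586 = 55.386 °C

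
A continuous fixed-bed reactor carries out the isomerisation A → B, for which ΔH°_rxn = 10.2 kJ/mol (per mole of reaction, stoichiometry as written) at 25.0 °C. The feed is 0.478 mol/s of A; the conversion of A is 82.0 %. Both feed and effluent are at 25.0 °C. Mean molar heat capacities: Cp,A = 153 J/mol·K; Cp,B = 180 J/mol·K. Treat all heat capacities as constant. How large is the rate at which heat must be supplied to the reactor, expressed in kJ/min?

Extent of reaction ξ = 0.820 × 0.478 = 0.39196 mol/s
Reaction term: ξ·ΔH°_rxn = 0.39196 × 10.2 = 3.998 kJ/s
Q = ΔH = 3.998 kJ/s = 3.998 kW
Heat supplied = 239.88 kJ/min

Q_in = 240 kJ/min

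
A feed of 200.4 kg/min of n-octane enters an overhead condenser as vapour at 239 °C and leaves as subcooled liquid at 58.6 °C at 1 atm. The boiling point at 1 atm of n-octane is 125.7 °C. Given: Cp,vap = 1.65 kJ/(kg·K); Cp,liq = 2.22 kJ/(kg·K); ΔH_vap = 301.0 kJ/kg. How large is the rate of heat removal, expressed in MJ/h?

Q_c = 7660 MJ/h

vapour 239→125.7 °C: -186.94 kJ/kg
condensation at 125.7 °C: -301 kJ/kg
liquid 125.7→58.6 °C: -148.96 kJ/kg
Δh = -186.94 + -301 + -148.96 = -636.91 kJ/kg
Q = ṁ·Δh = 200.4 kg/min × -636.91 kJ/kg = -127640 kJ/min
|Q| = 2127.3 kW = 7658.2 MJ/h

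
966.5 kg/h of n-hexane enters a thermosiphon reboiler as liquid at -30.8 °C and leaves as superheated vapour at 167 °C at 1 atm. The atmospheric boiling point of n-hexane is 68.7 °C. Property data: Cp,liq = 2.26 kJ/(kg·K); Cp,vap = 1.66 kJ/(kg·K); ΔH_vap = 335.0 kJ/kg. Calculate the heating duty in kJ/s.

Q = 194 kJ/s

liquid -30.8→68.7 °C: 224.87 kJ/kg
vaporisation at 68.7 °C: 335 kJ/kg
vapour 68.7→167 °C: 163.18 kJ/kg
Δh = 224.87 + 335 + 163.18 = 723.05 kJ/kg
Q = ṁ·Δh = 966.5 kg/h × 723.05 kJ/kg = 698830 kJ/h
|Q| = 194.12 kW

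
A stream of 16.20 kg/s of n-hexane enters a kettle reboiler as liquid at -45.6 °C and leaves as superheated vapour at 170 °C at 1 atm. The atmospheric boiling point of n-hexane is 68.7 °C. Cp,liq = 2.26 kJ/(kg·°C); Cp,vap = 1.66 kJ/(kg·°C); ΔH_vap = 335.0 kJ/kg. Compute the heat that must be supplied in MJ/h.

Q = 44400 MJ/h

liquid -45.6→68.7 °C: 258.32 kJ/kg
vaporisation at 68.7 °C: 335 kJ/kg
vapour 68.7→170 °C: 168.16 kJ/kg
Δh = 258.32 + 335 + 168.16 = 761.48 kJ/kg
Q = ṁ·Δh = 16.20 kg/s × 761.48 kJ/kg = 12336 kJ/s
|Q| = 12336 kW = 44409 MJ/h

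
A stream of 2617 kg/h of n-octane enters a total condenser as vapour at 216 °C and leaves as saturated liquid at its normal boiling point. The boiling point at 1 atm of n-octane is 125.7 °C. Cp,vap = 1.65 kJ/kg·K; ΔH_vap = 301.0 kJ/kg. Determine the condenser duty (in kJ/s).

vapour 216→125.7 °C: -148.99 kJ/kg
condensation at 125.7 °C: -301 kJ/kg
Δh = -148.99 + -301 = -450 kJ/kg
Q = ṁ·Δh = 2617 kg/h × -450 kJ/kg = -1.1776e+06 kJ/h
|Q| = 327.12 kW

Q_c = 327 kJ/s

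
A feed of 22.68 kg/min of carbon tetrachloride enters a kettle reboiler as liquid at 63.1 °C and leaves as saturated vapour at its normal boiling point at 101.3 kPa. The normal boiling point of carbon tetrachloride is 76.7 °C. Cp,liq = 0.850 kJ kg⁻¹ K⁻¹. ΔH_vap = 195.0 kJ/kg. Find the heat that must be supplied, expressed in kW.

Q = 78.1 kW

liquid 63.1→76.7 °C: 11.56 kJ/kg
vaporisation at 76.7 °C: 195 kJ/kg
Δh = 11.56 + 195 = 206.56 kJ/kg
Q = ṁ·Δh = 22.68 kg/min × 206.56 kJ/kg = 4684.8 kJ/min
|Q| = 78.08 kW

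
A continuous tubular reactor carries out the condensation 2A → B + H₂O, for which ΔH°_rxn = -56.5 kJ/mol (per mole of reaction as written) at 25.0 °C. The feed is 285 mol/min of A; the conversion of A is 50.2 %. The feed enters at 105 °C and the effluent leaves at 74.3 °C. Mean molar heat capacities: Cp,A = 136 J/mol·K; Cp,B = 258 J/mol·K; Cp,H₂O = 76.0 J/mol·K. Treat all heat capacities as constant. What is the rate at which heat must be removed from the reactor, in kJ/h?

Extent of reaction ξ = 0.502 × 285 / 2 = 71.535 mol/min
Reaction term: ξ·ΔH°_rxn = 71.535 × -56.5 = -4041.7 kJ/min
Sensible, feed 105→25 °C: -3100.8 kJ/min
Outlet flows (mol/min): A 141.93, B 71.535, H₂O 71.535
Sensible, products 25→74.3 °C: 2129.5 kJ/min
Q = ΔH = -5013 kJ/min = -83.55 kW
Heat removed = 300780 kJ/h

Q_out = 301000 kJ/h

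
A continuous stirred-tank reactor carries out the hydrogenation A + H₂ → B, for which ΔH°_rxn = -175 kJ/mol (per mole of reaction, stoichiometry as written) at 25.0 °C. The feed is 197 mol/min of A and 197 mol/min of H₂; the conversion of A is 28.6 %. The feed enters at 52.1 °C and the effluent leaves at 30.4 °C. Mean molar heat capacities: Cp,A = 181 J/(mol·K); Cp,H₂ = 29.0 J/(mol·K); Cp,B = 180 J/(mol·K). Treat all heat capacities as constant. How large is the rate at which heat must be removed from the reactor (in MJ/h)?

Extent of reaction ξ = 0.286 × 197 = 56.342 mol/min
Reaction term: ξ·ΔH°_rxn = 56.342 × -175 = -9859.9 kJ/min
Sensible, feed 52.1→25 °C: -1121.1 kJ/min
Outlet flows (mol/min): A 140.66, H₂ 140.66, B 56.342
Sensible, products 25→30.4 °C: 214.27 kJ/min
Q = ΔH = -10767 kJ/min = -179.45 kW
Heat removed = 646 MJ/h

Q_out = 646 MJ/h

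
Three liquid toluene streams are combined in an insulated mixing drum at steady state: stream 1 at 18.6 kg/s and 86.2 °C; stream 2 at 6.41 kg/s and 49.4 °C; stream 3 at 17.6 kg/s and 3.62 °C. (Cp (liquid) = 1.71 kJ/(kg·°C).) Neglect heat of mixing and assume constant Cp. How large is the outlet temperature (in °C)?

T_out = 46.6 °C

Adiabatic, steady state ⇒ Σ ṁᵢCp,ᵢ(T_out − Tᵢ) = 0
T_out = Σ ṁᵢCp,ᵢTᵢ / Σ ṁᵢCp,ᵢ
      = 3392.1 / 72.863 = 46.554 °C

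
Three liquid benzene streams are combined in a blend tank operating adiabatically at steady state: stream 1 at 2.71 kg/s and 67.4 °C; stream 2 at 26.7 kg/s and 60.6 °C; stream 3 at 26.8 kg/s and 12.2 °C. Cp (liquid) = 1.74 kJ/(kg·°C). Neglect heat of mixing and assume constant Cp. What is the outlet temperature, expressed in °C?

Adiabatic, steady state ⇒ Σ ṁᵢCp,ᵢ(T_out − Tᵢ) = 0
T_out = Σ ṁᵢCp,ᵢTᵢ / Σ ṁᵢCp,ᵢ
      = 3702.1 / 97.805 = 37.852 °C

T_out = 37.9 °C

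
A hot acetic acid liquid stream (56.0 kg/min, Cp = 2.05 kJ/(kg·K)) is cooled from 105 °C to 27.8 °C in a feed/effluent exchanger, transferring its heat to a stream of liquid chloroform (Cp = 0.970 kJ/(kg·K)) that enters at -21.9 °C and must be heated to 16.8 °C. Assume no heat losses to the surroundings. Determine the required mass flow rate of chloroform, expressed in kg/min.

Heat released by hot stream: Q = 56.0 × 2.05 × (105 − 27.8) = 8862.6 kJ/min
Energy balance on cold side (adiabatic exchanger): Q = ṁ_c·Cp_c·(T_c,out − T_c,in)
ṁ_c = 8862.6 / [0.970 × (16.8 − -21.9)] = 236.09 kg/min

ṁ_c = 236 kg/min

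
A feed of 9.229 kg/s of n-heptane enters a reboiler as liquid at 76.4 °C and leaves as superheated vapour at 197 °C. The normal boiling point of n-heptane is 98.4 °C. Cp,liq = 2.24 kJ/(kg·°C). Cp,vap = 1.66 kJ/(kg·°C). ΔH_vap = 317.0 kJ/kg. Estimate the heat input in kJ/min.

liquid 76.4→98.4 °C: 49.28 kJ/kg
vaporisation at 98.4 °C: 317 kJ/kg
vapour 98.4→197 °C: 163.68 kJ/kg
Δh = 49.28 + 317 + 163.68 = 529.96 kJ/kg
Q = ṁ·Δh = 9.229 kg/s × 529.96 kJ/kg = 4891 kJ/s
|Q| = 4891 kW = 293460 kJ/min

Q = 293000 kJ/min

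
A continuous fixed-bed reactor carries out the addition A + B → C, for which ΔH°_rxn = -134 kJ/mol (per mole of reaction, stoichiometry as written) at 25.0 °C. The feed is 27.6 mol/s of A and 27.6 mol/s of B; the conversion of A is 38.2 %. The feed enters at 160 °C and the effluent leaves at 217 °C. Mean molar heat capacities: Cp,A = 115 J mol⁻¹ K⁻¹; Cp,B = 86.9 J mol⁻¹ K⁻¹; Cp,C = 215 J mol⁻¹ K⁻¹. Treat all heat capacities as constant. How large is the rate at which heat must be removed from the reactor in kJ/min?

Extent of reaction ξ = 0.382 × 27.6 = 10.543 mol/s
Reaction term: ξ·ΔH°_rxn = 10.543 × -134 = -1412.8 kJ/s
Sensible, feed 160→25 °C: -752.28 kJ/s
Outlet flows (mol/s): A 17.057, B 17.057, C 10.543
Sensible, products 25→217 °C: 1096.4 kJ/s
Q = ΔH = -1068.6 kJ/s = -1068.6 kW
Heat removed = 64118 kJ/min

Q_out = 64100 kJ/min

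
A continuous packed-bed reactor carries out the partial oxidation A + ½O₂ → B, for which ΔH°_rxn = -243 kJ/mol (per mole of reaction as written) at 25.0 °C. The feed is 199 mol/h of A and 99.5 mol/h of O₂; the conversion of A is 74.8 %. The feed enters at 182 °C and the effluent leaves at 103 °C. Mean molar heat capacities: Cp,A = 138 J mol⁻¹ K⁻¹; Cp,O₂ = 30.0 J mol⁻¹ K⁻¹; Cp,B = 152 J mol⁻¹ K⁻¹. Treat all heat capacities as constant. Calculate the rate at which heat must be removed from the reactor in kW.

Extent of reaction ξ = 0.748 × 199 = 148.85 mol/h
Reaction term: ξ·ΔH°_rxn = 148.85 × -243 = -36171 kJ/h
Sensible, feed 182→25 °C: -4780.2 kJ/h
Outlet flows (mol/h): A 50.148, O₂ 25.074, B 148.85
Sensible, products 25→103 °C: 2363.3 kJ/h
Q = ΔH = -38588 kJ/h = -10.719 kW
Heat removed = 10.719 kW

Q_out = 10.7 kW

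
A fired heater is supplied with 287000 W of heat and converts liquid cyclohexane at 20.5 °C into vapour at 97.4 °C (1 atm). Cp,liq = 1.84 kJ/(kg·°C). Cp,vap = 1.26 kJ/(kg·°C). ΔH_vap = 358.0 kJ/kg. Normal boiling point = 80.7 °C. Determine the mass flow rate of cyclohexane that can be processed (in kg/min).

Δh = 1.84×(80.7−20.5) + 358.0 + 1.26×(97.4−80.7) = 489.81 kJ/kg
Q = 287000 W = 287 kJ/s = 17220 kJ/min
ṁ = Q/Δh = 17220 / 489.81 = 35.156 kg/min

ṁ = 35.2 kg/min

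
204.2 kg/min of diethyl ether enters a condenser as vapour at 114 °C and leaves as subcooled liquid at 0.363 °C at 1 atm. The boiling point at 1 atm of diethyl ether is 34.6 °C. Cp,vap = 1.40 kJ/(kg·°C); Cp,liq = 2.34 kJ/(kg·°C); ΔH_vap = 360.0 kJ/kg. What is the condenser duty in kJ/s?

Q_c = 1880 kJ/s

vapour 114→34.6 °C: -111.16 kJ/kg
condensation at 34.6 °C: -360 kJ/kg
liquid 34.6→0.363 °C: -80.115 kJ/kg
Δh = -111.16 + -360 + -80.115 = -551.27 kJ/kg
Q = ṁ·Δh = 204.2 kg/min × -551.27 kJ/kg = -112570 kJ/min
|Q| = 1876.2 kW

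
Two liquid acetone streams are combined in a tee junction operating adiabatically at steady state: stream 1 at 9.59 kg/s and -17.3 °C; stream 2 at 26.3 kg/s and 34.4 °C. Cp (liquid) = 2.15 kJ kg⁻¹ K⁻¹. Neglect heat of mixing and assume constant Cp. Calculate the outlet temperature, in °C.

T_out = 20.6 °C

Adiabatic, steady state ⇒ Σ ṁᵢCp,ᵢ(T_out − Tᵢ) = 0
T_out = Σ ṁᵢCp,ᵢTᵢ / Σ ṁᵢCp,ᵢ
      = 1588.4 / 77.163 = 20.585 °C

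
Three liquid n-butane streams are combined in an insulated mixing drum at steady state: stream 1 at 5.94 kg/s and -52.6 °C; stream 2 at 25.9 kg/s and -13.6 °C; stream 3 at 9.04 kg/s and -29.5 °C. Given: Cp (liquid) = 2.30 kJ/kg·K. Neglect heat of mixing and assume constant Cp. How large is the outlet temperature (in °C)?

Energy balance with Q = 0: Σ ṁᵢCp,ᵢ(T_out − Tᵢ) = 0
Σ ṁᵢCp,ᵢTᵢ = 5.94×2.30×-52.6 + 25.9×2.30×-13.6 + 9.04×2.30×-29.5 = -2142.1
Σ ṁᵢCp,ᵢ = 5.94×2.30 + 25.9×2.30 + 9.04×2.30 = 94.024
T_out = -2142.1 / 94.024 = -22.783 °C

T_out = -22.8 °C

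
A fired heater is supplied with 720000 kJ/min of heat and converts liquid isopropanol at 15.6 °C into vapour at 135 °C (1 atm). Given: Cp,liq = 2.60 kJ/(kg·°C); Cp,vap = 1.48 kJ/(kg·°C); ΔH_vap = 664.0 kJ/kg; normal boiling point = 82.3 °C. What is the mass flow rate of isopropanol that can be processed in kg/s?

ṁ = 13.1 kg/s

Δh = 2.60×(82.3−15.6) + 664.0 + 1.48×(135−82.3) = 915.42 kJ/kg
Q = 720000 kJ/min = 12000 kJ/s = 12000 kJ/s
ṁ = Q/Δh = 12000 / 915.42 = 13.109 kg/s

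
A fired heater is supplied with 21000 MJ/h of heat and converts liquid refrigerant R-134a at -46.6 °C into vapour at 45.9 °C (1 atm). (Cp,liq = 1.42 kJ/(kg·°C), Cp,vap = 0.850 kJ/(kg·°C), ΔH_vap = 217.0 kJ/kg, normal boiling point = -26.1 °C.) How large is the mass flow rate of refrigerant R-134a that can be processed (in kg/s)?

Δh = 1.42×(-26.1−-46.6) + 217.0 + 0.850×(45.9−-26.1) = 307.31 kJ/kg
Q = 21000 MJ/h = 5833.3 kJ/s = 5833.3 kJ/s
ṁ = Q/Δh = 5833.3 / 307.31 = 18.982 kg/s

ṁ = 19.0 kg/s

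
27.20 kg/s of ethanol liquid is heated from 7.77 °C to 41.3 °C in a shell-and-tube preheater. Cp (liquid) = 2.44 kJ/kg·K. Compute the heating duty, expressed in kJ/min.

Q = ṁ·Cp·ΔT = 27.20 × 2.44 × (41.3 − 7.77) = 2225.3 kJ/s
Heating duty = 133520 kJ/min

Q = 134000 kJ/min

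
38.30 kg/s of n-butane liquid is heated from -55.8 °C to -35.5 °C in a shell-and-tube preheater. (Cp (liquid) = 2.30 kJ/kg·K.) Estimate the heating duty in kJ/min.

Q = 107000 kJ/min

Q = ṁ·Cp·ΔT = 38.30 × 2.30 × (-35.5 − -55.8) = 1788.2 kJ/s
Heating duty = 107290 kJ/min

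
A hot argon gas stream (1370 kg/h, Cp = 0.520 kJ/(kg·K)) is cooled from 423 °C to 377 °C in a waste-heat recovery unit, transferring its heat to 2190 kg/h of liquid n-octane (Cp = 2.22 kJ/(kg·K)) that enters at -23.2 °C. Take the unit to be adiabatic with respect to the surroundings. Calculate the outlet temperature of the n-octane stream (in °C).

T_c,out = -16.5 °C

Heat released by hot stream: Q = 1370 × 0.520 × (423 − 377) = 32770 kJ/h
Energy balance on cold side (adiabatic exchanger): Q = ṁ_c·Cp_c·(T_c,out − T_c,in)
T_c,out = -23.2 + 32770/(2190 × 2.22) = -16.46 °C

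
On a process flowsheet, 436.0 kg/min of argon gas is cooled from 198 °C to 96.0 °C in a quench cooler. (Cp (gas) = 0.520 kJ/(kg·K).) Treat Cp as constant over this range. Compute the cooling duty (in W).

Q_c = 385000 W

Q = ṁ·Cp·ΔT = 436.0 × 0.520 × (96.0 − 198) = -23125 kJ/min
Converting: 23125 / 60 s = 385.42 kW
Cooling duty = 385420 W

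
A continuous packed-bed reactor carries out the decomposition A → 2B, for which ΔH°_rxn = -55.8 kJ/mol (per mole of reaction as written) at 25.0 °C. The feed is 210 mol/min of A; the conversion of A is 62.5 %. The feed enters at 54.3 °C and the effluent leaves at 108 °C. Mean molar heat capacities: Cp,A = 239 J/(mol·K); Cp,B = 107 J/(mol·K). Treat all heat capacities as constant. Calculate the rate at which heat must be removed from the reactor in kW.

Extent of reaction ξ = 0.625 × 210 = 131.25 mol/min
Reaction term: ξ·ΔH°_rxn = 131.25 × -55.8 = -7323.8 kJ/min
Sensible, feed 54.3→25 °C: -1470.6 kJ/min
Outlet flows (mol/min): A 78.75, B 262.5
Sensible, products 25→108 °C: 3893.4 kJ/min
Q = ΔH = -4900.9 kJ/min = -81.682 kW
Heat removed = 81.682 kW

Q_out = 81.7 kW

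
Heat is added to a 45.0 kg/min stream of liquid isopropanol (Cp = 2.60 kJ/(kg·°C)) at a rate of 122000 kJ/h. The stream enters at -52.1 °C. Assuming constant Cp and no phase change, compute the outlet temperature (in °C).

T_out = -34.7 °C

Q = 122000 kJ/h = 2033.3 kJ/min
ΔT = Q/(ṁ·Cp) = 2033.3/(45.0×2.60) = 17.379 K
T_out = -52.1 + 17.379 = -34.721 °C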